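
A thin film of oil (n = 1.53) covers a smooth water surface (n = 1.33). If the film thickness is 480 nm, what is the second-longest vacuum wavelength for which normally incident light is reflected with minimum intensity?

734 nm

Top surface (1.0 → 1.53): reflection off a higher-index medium gives a half-wave phase shift.
Ray reflecting at the bottom interface goes from n = 1.53 toward n = 1.33: no phase shift.
Exactly one π shift → a net half-wave offset.
With one net inversion, destructive interference in reflection requires 2 n t = m λ.
λ = 2 n t / m. The second-longest wavelength is m = 2: λ = 2 × 1.53 × 480 / 2.00 = 734 nm.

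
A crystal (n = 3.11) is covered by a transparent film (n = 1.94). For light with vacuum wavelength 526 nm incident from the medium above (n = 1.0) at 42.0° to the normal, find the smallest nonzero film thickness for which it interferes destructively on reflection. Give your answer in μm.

Top surface (1.0 → 1.94): reflection off a higher-index medium gives a half-wave phase shift.
At the lower boundary (n = 1.94 to n = 3.11) the reflected ray undergoes a half-wave phase shift.
Zero or two π shifts → no net half-wave offset.
So the condition for destructive reflection is 2 n t cos θ_r = (m + ½) λ.
Snell's law: 1.0 sin 42.0° = 1.94 sin θ_r → sin θ_r = 0.345, cos θ_r = 0.939.
Minimum at m = 0: t = λ / (4 n cos θ_r) = 526 / (4 × 1.94 × 0.939) = 72.2 nm.

0.0722 μm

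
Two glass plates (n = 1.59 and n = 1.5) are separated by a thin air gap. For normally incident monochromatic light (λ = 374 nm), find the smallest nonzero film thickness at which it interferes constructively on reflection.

Ray reflecting at the top interface goes from n = 1.59 toward n = 1.0: no phase shift.
At the lower boundary (n = 1.0 to n = 1.5) the reflected ray undergoes a half-wave phase shift.
The two reflections differ by half a wavelength.
For bright reflection here: 2 n t = (m + ½) λ.
Minimum at m = 0: t = λ / (4 n) = 374 / (4 × 1.0) = 93.5 nm.

93.5 nm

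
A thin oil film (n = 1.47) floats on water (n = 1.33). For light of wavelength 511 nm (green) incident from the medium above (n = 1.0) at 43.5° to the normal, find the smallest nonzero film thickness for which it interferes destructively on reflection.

At the upper boundary (n = 1.0 to n = 1.47) the reflected ray undergoes a half-wave phase shift.
Bottom surface (1.47 → 1.33): reflection off a lower-index medium gives no phase shift.
Exactly one π shift → a net half-wave offset.
With one net inversion, destructive interference in reflection requires 2 n t cos θ_r = m λ.
Snell's law: 1.0 sin 43.5° = 1.47 sin θ_r → sin θ_r = 0.468, cos θ_r = 0.884.
Minimum nonzero at m = 1: t = λ / (2 n cos θ_r) = 511 / (2 × 1.47 × 0.884) = 197 nm.

197 nm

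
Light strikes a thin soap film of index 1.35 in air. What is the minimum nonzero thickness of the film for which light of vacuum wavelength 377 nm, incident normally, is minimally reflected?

140 nm

Top surface (1.0 → 1.35): reflection off a higher-index medium gives a half-wave phase shift.
Ray reflecting at the bottom interface goes from n = 1.35 toward n = 1.0: no phase shift.
Exactly one π shift → a net half-wave offset.
With one net inversion, destructive interference in reflection requires 2 n t = m λ.
Minimum nonzero at m = 1: t = λ / (2 n) = 377 / (2 × 1.35) = 140 nm.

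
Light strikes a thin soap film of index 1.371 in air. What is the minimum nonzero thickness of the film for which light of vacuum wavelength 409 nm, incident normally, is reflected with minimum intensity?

Top surface (1.0 → 1.371): reflection off a higher-index medium gives a half-wave phase shift.
Bottom surface (1.371 → 1.0): reflection off a lower-index medium gives no phase shift.
The two reflections differ by half a wavelength.
For dark reflection here: 2 n t = m λ.
Minimum nonzero at m = 1: t = λ / (2 n) = 409 / (2 × 1.371) = 149 nm.

149 nm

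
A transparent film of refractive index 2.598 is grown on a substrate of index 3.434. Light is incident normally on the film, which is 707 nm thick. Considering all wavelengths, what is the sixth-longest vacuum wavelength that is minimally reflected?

Ray reflecting at the top interface goes from n = 1.0 toward n = 2.598: a half-wave phase shift.
At the lower boundary (n = 2.598 to n = 3.434) the reflected ray undergoes a half-wave phase shift.
The two reflections carry the same phase change, so no net offset.
So the condition for destructive reflection is 2 n t = (m + ½) λ.
λ = 2 n t / (m + ½). The sixth-longest wavelength is m = 5: λ = 2 × 2.598 × 707 / 5.50 = 668 nm.

668 nm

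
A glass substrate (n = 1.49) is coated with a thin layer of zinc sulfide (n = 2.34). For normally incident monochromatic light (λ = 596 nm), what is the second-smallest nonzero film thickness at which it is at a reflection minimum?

255 nm

Top surface (1.0 → 2.34): reflection off a higher-index medium gives a half-wave phase shift.
Ray reflecting at the bottom interface goes from n = 2.34 toward n = 1.49: no phase shift.
Exactly one π shift → a net half-wave offset.
So the condition for destructive reflection is 2 n t = m λ.
The second-smallest nonzero thickness corresponds to m = 2: t = m λ / (2 n) = 2.00 × 596 / (2 × 2.34) = 255 nm.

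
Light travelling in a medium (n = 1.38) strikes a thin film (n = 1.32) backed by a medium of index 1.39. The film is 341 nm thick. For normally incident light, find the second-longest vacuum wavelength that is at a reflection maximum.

Ray reflecting at the top interface goes from n = 1.38 toward n = 1.32: no phase shift.
At the lower boundary (n = 1.32 to n = 1.39) the reflected ray undergoes a half-wave phase shift.
Exactly one π shift → a net half-wave offset.
So the condition for constructive reflection is 2 n t = (m + ½) λ.
λ = 2 n t / (m + ½). The second-longest wavelength is m = 1: λ = 2 × 1.32 × 341 / 1.50 = 600 nm.

600 nm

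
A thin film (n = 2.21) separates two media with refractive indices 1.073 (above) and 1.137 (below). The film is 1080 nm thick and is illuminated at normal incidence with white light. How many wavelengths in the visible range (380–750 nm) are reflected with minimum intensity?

6

Top surface (1.073 → 2.21): reflection off a higher-index medium gives a half-wave phase shift.
Ray reflecting at the bottom interface goes from n = 2.21 toward n = 1.137: no phase shift.
Net: one phase inversion between the two reflected rays.
With one net inversion, destructive interference in reflection requires 2 n t = m λ.
λ = 2 n t / m = 4774 / m nm.
m=6: 796 nm (IR); m=7: 682 nm (visible); m=8: 597 nm (visible); m=9: 530 nm (visible); m=10: 477 nm (visible); m=11: 434 nm (visible); m=12: 398 nm (visible); m=13: 367 nm (UV).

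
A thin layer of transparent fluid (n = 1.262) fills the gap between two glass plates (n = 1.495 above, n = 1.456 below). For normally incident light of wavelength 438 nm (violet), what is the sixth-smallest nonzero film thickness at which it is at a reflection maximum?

954 nm

At the upper boundary (n = 1.495 to n = 1.262) the reflected ray undergoes no phase shift.
At the lower boundary (n = 1.262 to n = 1.456) the reflected ray undergoes a half-wave phase shift.
Net: one phase inversion between the two reflected rays.
So the condition for constructive reflection is 2 n t = (m + ½) λ.
The sixth-smallest nonzero thickness corresponds to m = 5: t = (m + ½) λ / (2 n) = 5.50 × 438 / (2 × 1.262) = 954 nm.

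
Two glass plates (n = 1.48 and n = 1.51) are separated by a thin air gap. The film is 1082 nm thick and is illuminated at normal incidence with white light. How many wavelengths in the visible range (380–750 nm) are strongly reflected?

At the upper boundary (n = 1.48 to n = 1.0) the reflected ray undergoes no phase shift.
At the lower boundary (n = 1.0 to n = 1.51) the reflected ray undergoes a half-wave phase shift.
The two reflections differ by half a wavelength.
So the condition for constructive reflection is 2 n t = (m + ½) λ.
λ = 2 n t / (m + ½) = 2164 / (m + ½) nm.
m=2: 866 nm (IR); m=3: 618 nm (visible); m=4: 481 nm (visible); m=5: 393 nm (visible); m=6: 333 nm (UV).

3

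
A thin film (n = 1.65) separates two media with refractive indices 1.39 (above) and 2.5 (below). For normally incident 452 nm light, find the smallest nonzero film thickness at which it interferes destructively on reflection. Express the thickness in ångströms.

Top surface (1.39 → 1.65): reflection off a higher-index medium gives a half-wave phase shift.
Bottom surface (1.65 → 2.5): reflection off a higher-index medium gives a half-wave phase shift.
Zero or two π shifts → no net half-wave offset.
So the condition for destructive reflection is 2 n t = (m + ½) λ.
Minimum at m = 0: t = λ / (4 n) = 452 / (4 × 1.65) = 68.5 nm.

685 Å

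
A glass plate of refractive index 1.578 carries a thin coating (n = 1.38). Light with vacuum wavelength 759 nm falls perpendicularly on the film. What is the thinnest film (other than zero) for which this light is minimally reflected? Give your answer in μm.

Top surface (1.0 → 1.38): reflection off a higher-index medium gives a half-wave phase shift.
At the lower boundary (n = 1.38 to n = 1.578) the reflected ray undergoes a half-wave phase shift.
Zero or two π shifts → no net half-wave offset.
So the condition for destructive reflection is 2 n t = (m + ½) λ.
Minimum at m = 0: t = λ / (4 n) = 759 / (4 × 1.38) = 138 nm.

0.138 μm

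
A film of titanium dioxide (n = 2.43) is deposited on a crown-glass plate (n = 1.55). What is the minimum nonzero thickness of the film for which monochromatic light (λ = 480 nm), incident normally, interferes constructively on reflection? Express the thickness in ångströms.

494 Å

At the upper boundary (n = 1.0 to n = 2.43) the reflected ray undergoes a half-wave phase shift.
Ray reflecting at the bottom interface goes from n = 2.43 toward n = 1.55: no phase shift.
Net: one phase inversion between the two reflected rays.
For bright reflection here: 2 n t = (m + ½) λ.
Minimum at m = 0: t = λ / (4 n) = 480 / (4 × 2.43) = 49.4 nm.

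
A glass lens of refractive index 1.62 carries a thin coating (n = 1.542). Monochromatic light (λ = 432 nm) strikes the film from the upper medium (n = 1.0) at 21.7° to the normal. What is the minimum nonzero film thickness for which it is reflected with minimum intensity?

Top surface (1.0 → 1.542): reflection off a higher-index medium gives a half-wave phase shift.
Ray reflecting at the bottom interface goes from n = 1.542 toward n = 1.62: a half-wave phase shift.
Zero or two π shifts → no net half-wave offset.
So the condition for destructive reflection is 2 n t cos θ_r = (m + ½) λ.
Snell's law: 1.0 sin 21.7° = 1.542 sin θ_r → sin θ_r = 0.240, cos θ_r = 0.971.
Minimum at m = 0: t = λ / (4 n cos θ_r) = 432 / (4 × 1.542 × 0.971) = 72.1 nm.

72.1 nm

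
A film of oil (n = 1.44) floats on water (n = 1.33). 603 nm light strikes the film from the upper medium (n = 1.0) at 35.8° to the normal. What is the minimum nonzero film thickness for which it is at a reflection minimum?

229 nm

Top surface (1.0 → 1.44): reflection off a higher-index medium gives a half-wave phase shift.
Bottom surface (1.44 → 1.33): reflection off a lower-index medium gives no phase shift.
The two reflections differ by half a wavelength.
With one net inversion, destructive interference in reflection requires 2 n t cos θ_r = m λ.
Snell's law: 1.0 sin 35.8° = 1.44 sin θ_r → sin θ_r = 0.406, cos θ_r = 0.914.
Minimum nonzero at m = 1: t = λ / (2 n cos θ_r) = 603 / (2 × 1.44 × 0.914) = 229 nm.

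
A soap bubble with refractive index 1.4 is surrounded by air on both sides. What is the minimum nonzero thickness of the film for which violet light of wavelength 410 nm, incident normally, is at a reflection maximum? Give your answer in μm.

0.0732 μm

At the upper boundary (n = 1.0 to n = 1.4) the reflected ray undergoes a half-wave phase shift.
Ray reflecting at the bottom interface goes from n = 1.4 toward n = 1.0: no phase shift.
The two reflections differ by half a wavelength.
For strong reflection here: 2 n t = (m + ½) λ.
Minimum at m = 0: t = λ / (4 n) = 410 / (4 × 1.4) = 73.2 nm.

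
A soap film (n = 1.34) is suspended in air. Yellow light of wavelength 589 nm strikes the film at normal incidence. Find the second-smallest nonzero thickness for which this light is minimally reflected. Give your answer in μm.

0.440 μm

Top surface (1.0 → 1.34): reflection off a higher-index medium gives a half-wave phase shift.
Bottom surface (1.34 → 1.0): reflection off a lower-index medium gives no phase shift.
Net: one phase inversion between the two reflected rays.
So the condition for destructive reflection is 2 n t = m λ.
The second-smallest nonzero thickness corresponds to m = 2: t = m λ / (2 n) = 2.00 × 589 / (2 × 1.34) = 440 nm.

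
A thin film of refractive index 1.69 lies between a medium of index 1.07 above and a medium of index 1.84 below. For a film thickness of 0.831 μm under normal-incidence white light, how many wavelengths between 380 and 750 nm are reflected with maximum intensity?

4

Top surface (1.07 → 1.69): reflection off a higher-index medium gives a half-wave phase shift.
Ray reflecting at the bottom interface goes from n = 1.69 toward n = 1.84: a half-wave phase shift.
Zero or two π shifts → no net half-wave offset.
For strong reflection here: 2 n t = m λ.
λ = 2 n t / m = 2809 / m nm.
m=3: 936 nm (IR); m=4: 702 nm (visible); m=5: 562 nm (visible); m=6: 468 nm (visible); m=7: 401 nm (visible); m=8: 351 nm (UV).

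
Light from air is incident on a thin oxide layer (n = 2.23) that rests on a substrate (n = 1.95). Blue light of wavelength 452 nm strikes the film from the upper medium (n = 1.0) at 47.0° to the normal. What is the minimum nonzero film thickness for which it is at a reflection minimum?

107 nm

Ray reflecting at the top interface goes from n = 1.0 toward n = 2.23: a half-wave phase shift.
Bottom surface (2.23 → 1.95): reflection off a lower-index medium gives no phase shift.
Net: one phase inversion between the two reflected rays.
With one net inversion, destructive interference in reflection requires 2 n t cos θ_r = m λ.
Snell's law: 1.0 sin 47.0° = 2.23 sin θ_r → sin θ_r = 0.328, cos θ_r = 0.945.
Minimum nonzero at m = 1: t = λ / (2 n cos θ_r) = 452 / (2 × 2.23 × 0.945) = 107 nm.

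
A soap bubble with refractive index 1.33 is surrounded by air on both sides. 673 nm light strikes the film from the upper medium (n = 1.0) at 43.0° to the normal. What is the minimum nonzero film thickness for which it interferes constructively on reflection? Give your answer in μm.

0.147 μm

At the upper boundary (n = 1.0 to n = 1.33) the reflected ray undergoes a half-wave phase shift.
Bottom surface (1.33 → 1.0): reflection off a lower-index medium gives no phase shift.
Net: one phase inversion between the two reflected rays.
For strong reflection here: 2 n t cos θ_r = (m + ½) λ.
Snell's law: 1.0 sin 43.0° = 1.33 sin θ_r → sin θ_r = 0.513, cos θ_r = 0.859.
Minimum at m = 0: t = λ / (4 n cos θ_r) = 673 / (4 × 1.33 × 0.859) = 147 nm.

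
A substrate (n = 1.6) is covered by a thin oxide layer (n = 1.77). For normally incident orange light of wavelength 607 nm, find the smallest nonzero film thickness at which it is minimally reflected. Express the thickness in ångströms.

1715 Å

Ray reflecting at the top interface goes from n = 1.0 toward n = 1.77: a half-wave phase shift.
Ray reflecting at the bottom interface goes from n = 1.77 toward n = 1.6: no phase shift.
Exactly one π shift → a net half-wave offset.
So the condition for destructive reflection is 2 n t = m λ.
Minimum nonzero at m = 1: t = λ / (2 n) = 607 / (2 × 1.77) = 171 nm.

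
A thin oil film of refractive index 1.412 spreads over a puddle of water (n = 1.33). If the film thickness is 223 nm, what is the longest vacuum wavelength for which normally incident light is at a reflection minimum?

Ray reflecting at the top interface goes from n = 1.0 toward n = 1.412: a half-wave phase shift.
At the lower boundary (n = 1.412 to n = 1.33) the reflected ray undergoes no phase shift.
The two reflections differ by half a wavelength.
For dark reflection here: 2 n t = m λ.
λ = 2 n t / m. The longest wavelength is m = 1: λ = 2 × 1.412 × 223 / 1.00 = 630 nm.

630 nm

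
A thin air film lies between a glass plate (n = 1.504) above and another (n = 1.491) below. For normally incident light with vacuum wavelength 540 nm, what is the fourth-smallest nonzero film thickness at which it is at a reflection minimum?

Top surface (1.504 → 1.0): reflection off a lower-index medium gives no phase shift.
Bottom surface (1.0 → 1.491): reflection off a higher-index medium gives a half-wave phase shift.
Exactly one π shift → a net half-wave offset.
So the condition for destructive reflection is 2 n t = m λ.
The fourth-smallest nonzero thickness corresponds to m = 4: t = m λ / (2 n) = 4.00 × 540 / (2 × 1.0) = 1080 nm.

1080 nm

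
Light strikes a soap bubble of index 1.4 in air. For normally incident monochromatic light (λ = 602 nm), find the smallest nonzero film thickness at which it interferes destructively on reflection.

Ray reflecting at the top interface goes from n = 1.0 toward n = 1.4: a half-wave phase shift.
Bottom surface (1.4 → 1.0): reflection off a lower-index medium gives no phase shift.
Exactly one π shift → a net half-wave offset.
For weak reflection here: 2 n t = m λ.
Minimum nonzero at m = 1: t = λ / (2 n) = 602 / (2 × 1.4) = 215 nm.

215 nm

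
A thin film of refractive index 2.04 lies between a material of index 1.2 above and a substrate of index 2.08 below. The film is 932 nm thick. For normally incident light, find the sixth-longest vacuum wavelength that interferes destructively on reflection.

Top surface (1.2 → 2.04): reflection off a higher-index medium gives a half-wave phase shift.
Ray reflecting at the bottom interface goes from n = 2.04 toward n = 2.08: a half-wave phase shift.
Zero or two π shifts → no net half-wave offset.
For weak reflection here: 2 n t = (m + ½) λ.
λ = 2 n t / (m + ½). The sixth-longest wavelength is m = 5: λ = 2 × 2.04 × 932 / 5.50 = 691 nm.

691 nm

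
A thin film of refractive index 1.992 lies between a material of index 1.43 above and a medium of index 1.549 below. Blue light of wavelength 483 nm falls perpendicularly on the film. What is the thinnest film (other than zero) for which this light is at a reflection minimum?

121 nm

Top surface (1.43 → 1.992): reflection off a higher-index medium gives a half-wave phase shift.
At the lower boundary (n = 1.992 to n = 1.549) the reflected ray undergoes no phase shift.
The two reflections differ by half a wavelength.
So the condition for destructive reflection is 2 n t = m λ.
Minimum nonzero at m = 1: t = λ / (2 n) = 483 / (2 × 1.992) = 121 nm.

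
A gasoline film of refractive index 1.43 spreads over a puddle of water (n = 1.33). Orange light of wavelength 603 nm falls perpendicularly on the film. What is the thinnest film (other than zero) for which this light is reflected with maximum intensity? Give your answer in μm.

0.105 μm

Ray reflecting at the top interface goes from n = 1.0 toward n = 1.43: a half-wave phase shift.
Bottom surface (1.43 → 1.33): reflection off a lower-index medium gives no phase shift.
Exactly one π shift → a net half-wave offset.
For strong reflection here: 2 n t = (m + ½) λ.
Minimum at m = 0: t = λ / (4 n) = 603 / (4 × 1.43) = 105 nm.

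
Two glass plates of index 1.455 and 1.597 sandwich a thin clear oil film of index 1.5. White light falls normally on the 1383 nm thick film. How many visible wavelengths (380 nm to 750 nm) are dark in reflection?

Ray reflecting at the top interface goes from n = 1.455 toward n = 1.5: a half-wave phase shift.
Ray reflecting at the bottom interface goes from n = 1.5 toward n = 1.597: a half-wave phase shift.
The two reflections carry the same phase change, so no net offset.
So the condition for destructive reflection is 2 n t = (m + ½) λ.
λ = 2 n t / (m + ½) = 4149 / (m + ½) nm.
m=5: 754 nm (IR); m=6: 638 nm (visible); m=7: 553 nm (visible); m=8: 488 nm (visible); m=9: 437 nm (visible); m=10: 395 nm (visible); m=11: 361 nm (UV).

5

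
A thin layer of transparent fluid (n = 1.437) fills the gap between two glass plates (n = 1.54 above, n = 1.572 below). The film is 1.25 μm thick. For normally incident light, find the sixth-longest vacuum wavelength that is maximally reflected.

653 nm

Top surface (1.54 → 1.437): reflection off a lower-index medium gives no phase shift.
At the lower boundary (n = 1.437 to n = 1.572) the reflected ray undergoes a half-wave phase shift.
The two reflections differ by half a wavelength.
With one net inversion, constructive interference in reflection requires 2 n t = (m + ½) λ.
λ = 2 n t / (m + ½). The sixth-longest wavelength is m = 5: λ = 2 × 1.437 × 1250 / 5.50 = 653 nm.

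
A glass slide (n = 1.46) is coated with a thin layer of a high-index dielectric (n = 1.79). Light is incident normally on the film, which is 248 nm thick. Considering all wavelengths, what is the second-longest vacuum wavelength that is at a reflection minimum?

444 nm

Ray reflecting at the top interface goes from n = 1.0 toward n = 1.79: a half-wave phase shift.
Ray reflecting at the bottom interface goes from n = 1.79 toward n = 1.46: no phase shift.
The two reflections differ by half a wavelength.
So the condition for destructive reflection is 2 n t = m λ.
λ = 2 n t / m. The second-longest wavelength is m = 2: λ = 2 × 1.79 × 248 / 2.00 = 444 nm.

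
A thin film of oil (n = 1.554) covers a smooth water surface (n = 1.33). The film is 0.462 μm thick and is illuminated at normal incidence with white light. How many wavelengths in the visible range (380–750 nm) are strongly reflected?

2

Top surface (1.0 → 1.554): reflection off a higher-index medium gives a half-wave phase shift.
Ray reflecting at the bottom interface goes from n = 1.554 toward n = 1.33: no phase shift.
Net: one phase inversion between the two reflected rays.
With one net inversion, constructive interference in reflection requires 2 n t = (m + ½) λ.
λ = 2 n t / (m + ½) = 1436 / (m + ½) nm.
m=1: 957 nm (IR); m=2: 574 nm (visible); m=3: 410 nm (visible); m=4: 319 nm (UV).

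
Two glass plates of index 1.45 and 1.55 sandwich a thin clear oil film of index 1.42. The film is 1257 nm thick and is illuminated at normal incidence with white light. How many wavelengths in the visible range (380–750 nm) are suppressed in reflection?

5

Ray reflecting at the top interface goes from n = 1.45 toward n = 1.42: no phase shift.
Bottom surface (1.42 → 1.55): reflection off a higher-index medium gives a half-wave phase shift.
The two reflections differ by half a wavelength.
So the condition for destructive reflection is 2 n t = m λ.
λ = 2 n t / m = 3570 / m nm.
m=4: 892 nm (IR); m=5: 714 nm (visible); m=6: 595 nm (visible); m=7: 510 nm (visible); m=8: 446 nm (visible); m=9: 397 nm (visible); m=10: 357 nm (UV).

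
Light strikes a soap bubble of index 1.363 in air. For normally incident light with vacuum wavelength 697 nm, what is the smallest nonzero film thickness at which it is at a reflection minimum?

256 nm

Ray reflecting at the top interface goes from n = 1.0 toward n = 1.363: a half-wave phase shift.
Ray reflecting at the bottom interface goes from n = 1.363 toward n = 1.0: no phase shift.
Net: one phase inversion between the two reflected rays.
With one net inversion, destructive interference in reflection requires 2 n t = m λ.
The smallest nonzero thickness corresponds to m = 1: t = m λ / (2 n) = 1.00 × 697 / (2 × 1.363) = 256 nm.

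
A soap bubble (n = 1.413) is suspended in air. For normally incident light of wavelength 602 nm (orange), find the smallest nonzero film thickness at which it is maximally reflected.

107 nm

Top surface (1.0 → 1.413): reflection off a higher-index medium gives a half-wave phase shift.
Bottom surface (1.413 → 1.0): reflection off a lower-index medium gives no phase shift.
Net: one phase inversion between the two reflected rays.
So the condition for constructive reflection is 2 n t = (m + ½) λ.
Minimum at m = 0: t = λ / (4 n) = 602 / (4 × 1.413) = 107 nm.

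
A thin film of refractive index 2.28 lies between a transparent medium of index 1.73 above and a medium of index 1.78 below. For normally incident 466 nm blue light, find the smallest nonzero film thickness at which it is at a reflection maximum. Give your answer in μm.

0.0511 μm

Ray reflecting at the top interface goes from n = 1.73 toward n = 2.28: a half-wave phase shift.
Ray reflecting at the bottom interface goes from n = 2.28 toward n = 1.78: no phase shift.
Exactly one π shift → a net half-wave offset.
So the condition for constructive reflection is 2 n t = (m + ½) λ.
Minimum at m = 0: t = λ / (4 n) = 466 / (4 × 2.28) = 51.1 nm.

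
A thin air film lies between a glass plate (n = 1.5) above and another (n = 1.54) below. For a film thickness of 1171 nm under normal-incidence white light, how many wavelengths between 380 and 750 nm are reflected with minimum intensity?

At the upper boundary (n = 1.5 to n = 1.0) the reflected ray undergoes no phase shift.
Ray reflecting at the bottom interface goes from n = 1.0 toward n = 1.54: a half-wave phase shift.
Net: one phase inversion between the two reflected rays.
For dark reflection here: 2 n t = m λ.
λ = 2 n t / m = 2342 / m nm.
m=3: 781 nm (IR); m=4: 586 nm (visible); m=5: 468 nm (visible); m=6: 390 nm (visible); m=7: 335 nm (UV).

3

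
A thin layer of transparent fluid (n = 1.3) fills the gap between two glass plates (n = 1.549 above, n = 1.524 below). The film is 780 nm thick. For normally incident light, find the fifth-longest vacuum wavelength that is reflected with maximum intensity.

Top surface (1.549 → 1.3): reflection off a lower-index medium gives no phase shift.
Ray reflecting at the bottom interface goes from n = 1.3 toward n = 1.524: a half-wave phase shift.
The two reflections differ by half a wavelength.
For bright reflection here: 2 n t = (m + ½) λ.
λ = 2 n t / (m + ½). The fifth-longest wavelength is m = 4: λ = 2 × 1.3 × 780 / 4.50 = 451 nm.

451 nm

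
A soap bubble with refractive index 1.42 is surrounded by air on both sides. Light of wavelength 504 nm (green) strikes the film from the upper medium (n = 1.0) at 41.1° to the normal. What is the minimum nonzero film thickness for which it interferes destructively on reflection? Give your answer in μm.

0.200 μm

Top surface (1.0 → 1.42): reflection off a higher-index medium gives a half-wave phase shift.
Ray reflecting at the bottom interface goes from n = 1.42 toward n = 1.0: no phase shift.
The two reflections differ by half a wavelength.
With one net inversion, destructive interference in reflection requires 2 n t cos θ_r = m λ.
Snell's law: 1.0 sin 41.1° = 1.42 sin θ_r → sin θ_r = 0.463, cos θ_r = 0.886.
Minimum nonzero at m = 1: t = λ / (2 n cos θ_r) = 504 / (2 × 1.42 × 0.886) = 200 nm.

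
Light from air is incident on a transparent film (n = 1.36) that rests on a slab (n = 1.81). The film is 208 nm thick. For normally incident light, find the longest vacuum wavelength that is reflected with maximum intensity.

566 nm

At the upper boundary (n = 1.0 to n = 1.36) the reflected ray undergoes a half-wave phase shift.
Bottom surface (1.36 → 1.81): reflection off a higher-index medium gives a half-wave phase shift.
The two reflections carry the same phase change, so no net offset.
With no net inversion, constructive interference in reflection requires 2 n t = m λ.
λ = 2 n t / m. The longest wavelength is m = 1: λ = 2 × 1.36 × 208 / 1.00 = 566 nm.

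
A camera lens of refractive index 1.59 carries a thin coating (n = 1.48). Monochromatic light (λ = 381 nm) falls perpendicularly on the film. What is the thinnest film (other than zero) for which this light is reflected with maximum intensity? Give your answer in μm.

0.129 μm

Top surface (1.0 → 1.48): reflection off a higher-index medium gives a half-wave phase shift.
Bottom surface (1.48 → 1.59): reflection off a higher-index medium gives a half-wave phase shift.
Net: no relative phase inversion (both shifts match).
So the condition for constructive reflection is 2 n t = m λ.
Minimum nonzero at m = 1: t = λ / (2 n) = 381 / (2 × 1.48) = 129 nm.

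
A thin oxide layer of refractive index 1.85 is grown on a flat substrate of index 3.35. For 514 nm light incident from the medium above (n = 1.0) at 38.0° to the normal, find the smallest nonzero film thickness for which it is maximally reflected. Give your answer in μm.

At the upper boundary (n = 1.0 to n = 1.85) the reflected ray undergoes a half-wave phase shift.
Ray reflecting at the bottom interface goes from n = 1.85 toward n = 3.35: a half-wave phase shift.
Zero or two π shifts → no net half-wave offset.
With no net inversion, constructive interference in reflection requires 2 n t cos θ_r = m λ.
Snell's law: 1.0 sin 38.0° = 1.85 sin θ_r → sin θ_r = 0.333, cos θ_r = 0.943.
Minimum nonzero at m = 1: t = λ / (2 n cos θ_r) = 514 / (2 × 1.85 × 0.943) = 147 nm.

0.147 μm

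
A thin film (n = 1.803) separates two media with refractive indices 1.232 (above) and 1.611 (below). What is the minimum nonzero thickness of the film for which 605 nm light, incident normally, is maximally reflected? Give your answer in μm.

0.0839 μm

Top surface (1.232 → 1.803): reflection off a higher-index medium gives a half-wave phase shift.
Bottom surface (1.803 → 1.611): reflection off a lower-index medium gives no phase shift.
Exactly one π shift → a net half-wave offset.
So the condition for constructive reflection is 2 n t = (m + ½) λ.
Minimum at m = 0: t = λ / (4 n) = 605 / (4 × 1.803) = 83.9 nm.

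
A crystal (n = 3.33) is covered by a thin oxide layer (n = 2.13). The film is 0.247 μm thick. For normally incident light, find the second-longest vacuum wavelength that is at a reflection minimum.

701 nm

Top surface (1.0 → 2.13): reflection off a higher-index medium gives a half-wave phase shift.
At the lower boundary (n = 2.13 to n = 3.33) the reflected ray undergoes a half-wave phase shift.
The two reflections carry the same phase change, so no net offset.
So the condition for destructive reflection is 2 n t = (m + ½) λ.
λ = 2 n t / (m + ½). The second-longest wavelength is m = 1: λ = 2 × 2.13 × 247 / 1.50 = 701 nm.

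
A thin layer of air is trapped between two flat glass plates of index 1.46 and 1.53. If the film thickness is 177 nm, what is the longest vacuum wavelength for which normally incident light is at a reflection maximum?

Ray reflecting at the top interface goes from n = 1.46 toward n = 1.0: no phase shift.
At the lower boundary (n = 1.0 to n = 1.53) the reflected ray undergoes a half-wave phase shift.
Exactly one π shift → a net half-wave offset.
For bright reflection here: 2 n t = (m + ½) λ.
λ = 2 n t / (m + ½). The longest wavelength is m = 0: λ = 2 × 1.0 × 177 / 0.500 = 708 nm.

708 nm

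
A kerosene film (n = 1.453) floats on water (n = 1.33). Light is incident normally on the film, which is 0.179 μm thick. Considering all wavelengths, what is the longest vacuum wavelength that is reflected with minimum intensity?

520 nm

Top surface (1.0 → 1.453): reflection off a higher-index medium gives a half-wave phase shift.
Bottom surface (1.453 → 1.33): reflection off a lower-index medium gives no phase shift.
The two reflections differ by half a wavelength.
With one net inversion, destructive interference in reflection requires 2 n t = m λ.
λ = 2 n t / m. The longest wavelength is m = 1: λ = 2 × 1.453 × 179 / 1.00 = 520 nm.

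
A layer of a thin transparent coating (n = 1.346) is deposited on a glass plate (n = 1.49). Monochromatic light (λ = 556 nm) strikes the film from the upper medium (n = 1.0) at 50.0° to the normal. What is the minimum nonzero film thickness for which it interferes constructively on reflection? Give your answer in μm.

Top surface (1.0 → 1.346): reflection off a higher-index medium gives a half-wave phase shift.
Bottom surface (1.346 → 1.49): reflection off a higher-index medium gives a half-wave phase shift.
Net: no relative phase inversion (both shifts match).
For strong reflection here: 2 n t cos θ_r = m λ.
Snell's law: 1.0 sin 50.0° = 1.346 sin θ_r → sin θ_r = 0.569, cos θ_r = 0.822.
Minimum nonzero at m = 1: t = λ / (2 n cos θ_r) = 556 / (2 × 1.346 × 0.822) = 251 nm.

0.251 μm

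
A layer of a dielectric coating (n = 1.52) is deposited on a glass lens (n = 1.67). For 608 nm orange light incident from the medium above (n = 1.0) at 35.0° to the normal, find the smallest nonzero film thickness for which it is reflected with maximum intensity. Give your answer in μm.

Top surface (1.0 → 1.52): reflection off a higher-index medium gives a half-wave phase shift.
Ray reflecting at the bottom interface goes from n = 1.52 toward n = 1.67: a half-wave phase shift.
Net: no relative phase inversion (both shifts match).
For maximum reflection here: 2 n t cos θ_r = m λ.
Snell's law: 1.0 sin 35.0° = 1.52 sin θ_r → sin θ_r = 0.377, cos θ_r = 0.926.
Minimum nonzero at m = 1: t = λ / (2 n cos θ_r) = 608 / (2 × 1.52 × 0.926) = 216 nm.

0.216 μm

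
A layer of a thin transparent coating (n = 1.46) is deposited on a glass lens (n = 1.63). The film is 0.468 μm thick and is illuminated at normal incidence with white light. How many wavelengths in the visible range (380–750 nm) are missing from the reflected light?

Top surface (1.0 → 1.46): reflection off a higher-index medium gives a half-wave phase shift.
At the lower boundary (n = 1.46 to n = 1.63) the reflected ray undergoes a half-wave phase shift.
The two reflections carry the same phase change, so no net offset.
So the condition for destructive reflection is 2 n t = (m + ½) λ.
λ = 2 n t / (m + ½) = 1367 / (m + ½) nm.
m=1: 911 nm (IR); m=2: 547 nm (visible); m=3: 390 nm (visible); m=4: 304 nm (UV).

2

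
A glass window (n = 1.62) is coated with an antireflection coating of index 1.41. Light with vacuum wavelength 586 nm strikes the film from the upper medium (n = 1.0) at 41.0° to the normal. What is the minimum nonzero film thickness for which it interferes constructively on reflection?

235 nm

Ray reflecting at the top interface goes from n = 1.0 toward n = 1.41: a half-wave phase shift.
At the lower boundary (n = 1.41 to n = 1.62) the reflected ray undergoes a half-wave phase shift.
Net: no relative phase inversion (both shifts match).
With no net inversion, constructive interference in reflection requires 2 n t cos θ_r = m λ.
Snell's law: 1.0 sin 41.0° = 1.41 sin θ_r → sin θ_r = 0.465, cos θ_r = 0.885.
Minimum nonzero at m = 1: t = λ / (2 n cos θ_r) = 586 / (2 × 1.41 × 0.885) = 235 nm.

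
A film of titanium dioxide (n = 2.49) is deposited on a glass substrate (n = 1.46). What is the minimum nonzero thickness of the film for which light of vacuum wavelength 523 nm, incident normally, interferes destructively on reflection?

Ray reflecting at the top interface goes from n = 1.0 toward n = 2.49: a half-wave phase shift.
Ray reflecting at the bottom interface goes from n = 2.49 toward n = 1.46: no phase shift.
Exactly one π shift → a net half-wave offset.
For minimum reflection here: 2 n t = m λ.
Minimum nonzero at m = 1: t = λ / (2 n) = 523 / (2 × 2.49) = 105 nm.

105 nm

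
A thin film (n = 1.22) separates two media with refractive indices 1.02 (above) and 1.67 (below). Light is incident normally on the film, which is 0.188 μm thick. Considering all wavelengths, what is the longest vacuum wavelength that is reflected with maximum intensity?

Ray reflecting at the top interface goes from n = 1.02 toward n = 1.22: a half-wave phase shift.
At the lower boundary (n = 1.22 to n = 1.67) the reflected ray undergoes a half-wave phase shift.
The two reflections carry the same phase change, so no net offset.
So the condition for constructive reflection is 2 n t = m λ.
λ = 2 n t / m. The longest wavelength is m = 1: λ = 2 × 1.22 × 188 / 1.00 = 459 nm.

459 nm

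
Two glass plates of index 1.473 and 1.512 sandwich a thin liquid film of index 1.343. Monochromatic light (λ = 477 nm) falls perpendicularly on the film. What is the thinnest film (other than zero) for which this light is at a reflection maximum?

Ray reflecting at the top interface goes from n = 1.473 toward n = 1.343: no phase shift.
At the lower boundary (n = 1.343 to n = 1.512) the reflected ray undergoes a half-wave phase shift.
The two reflections differ by half a wavelength.
With one net inversion, constructive interference in reflection requires 2 n t = (m + ½) λ.
Minimum at m = 0: t = λ / (4 n) = 477 / (4 × 1.343) = 88.8 nm.

88.8 nm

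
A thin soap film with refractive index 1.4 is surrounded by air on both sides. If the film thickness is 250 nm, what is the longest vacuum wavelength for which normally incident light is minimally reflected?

700 nm

Ray reflecting at the top interface goes from n = 1.0 toward n = 1.4: a half-wave phase shift.
At the lower boundary (n = 1.4 to n = 1.0) the reflected ray undergoes no phase shift.
Exactly one π shift → a net half-wave offset.
With one net inversion, destructive interference in reflection requires 2 n t = m λ.
λ = 2 n t / m. The longest wavelength is m = 1: λ = 2 × 1.4 × 250 / 1.00 = 700 nm.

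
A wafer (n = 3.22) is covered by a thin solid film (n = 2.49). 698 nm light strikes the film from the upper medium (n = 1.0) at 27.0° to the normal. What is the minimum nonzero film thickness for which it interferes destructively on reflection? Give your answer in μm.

Ray reflecting at the top interface goes from n = 1.0 toward n = 2.49: a half-wave phase shift.
Ray reflecting at the bottom interface goes from n = 2.49 toward n = 3.22: a half-wave phase shift.
Zero or two π shifts → no net half-wave offset.
For weak reflection here: 2 n t cos θ_r = (m + ½) λ.
Snell's law: 1.0 sin 27.0° = 2.49 sin θ_r → sin θ_r = 0.182, cos θ_r = 0.983.
Minimum at m = 0: t = λ / (4 n cos θ_r) = 698 / (4 × 2.49 × 0.983) = 71.3 nm.

0.0713 μm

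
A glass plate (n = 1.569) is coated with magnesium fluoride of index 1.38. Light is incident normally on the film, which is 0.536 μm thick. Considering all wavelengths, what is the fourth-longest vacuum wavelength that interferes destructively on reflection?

Ray reflecting at the top interface goes from n = 1.0 toward n = 1.38: a half-wave phase shift.
Bottom surface (1.38 → 1.569): reflection off a higher-index medium gives a half-wave phase shift.
The two reflections carry the same phase change, so no net offset.
For weak reflection here: 2 n t = (m + ½) λ.
λ = 2 n t / (m + ½). The fourth-longest wavelength is m = 3: λ = 2 × 1.38 × 536 / 3.50 = 423 nm.

423 nm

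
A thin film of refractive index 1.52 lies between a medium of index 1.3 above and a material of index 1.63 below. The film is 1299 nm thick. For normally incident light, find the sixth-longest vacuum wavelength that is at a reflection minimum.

Ray reflecting at the top interface goes from n = 1.3 toward n = 1.52: a half-wave phase shift.
At the lower boundary (n = 1.52 to n = 1.63) the reflected ray undergoes a half-wave phase shift.
Zero or two π shifts → no net half-wave offset.
With no net inversion, destructive interference in reflection requires 2 n t = (m + ½) λ.
λ = 2 n t / (m + ½). The sixth-longest wavelength is m = 5: λ = 2 × 1.52 × 1299 / 5.50 = 718 nm.

718 nm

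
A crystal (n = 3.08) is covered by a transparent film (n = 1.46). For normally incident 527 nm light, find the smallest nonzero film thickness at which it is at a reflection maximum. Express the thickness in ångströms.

1805 Å

Top surface (1.0 → 1.46): reflection off a higher-index medium gives a half-wave phase shift.
At the lower boundary (n = 1.46 to n = 3.08) the reflected ray undergoes a half-wave phase shift.
Zero or two π shifts → no net half-wave offset.
For maximum reflection here: 2 n t = m λ.
Minimum nonzero at m = 1: t = λ / (2 n) = 527 / (2 × 1.46) = 180 nm.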